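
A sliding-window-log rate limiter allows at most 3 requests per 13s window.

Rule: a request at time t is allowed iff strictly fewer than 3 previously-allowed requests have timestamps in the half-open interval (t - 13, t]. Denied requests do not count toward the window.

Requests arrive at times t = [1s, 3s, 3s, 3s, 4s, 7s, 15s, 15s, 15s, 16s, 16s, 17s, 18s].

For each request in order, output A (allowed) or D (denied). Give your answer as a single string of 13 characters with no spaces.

Answer: AAADDDADDAADD

Derivation:
Tracking allowed requests in the window:
  req#1 t=1s: ALLOW
  req#2 t=3s: ALLOW
  req#3 t=3s: ALLOW
  req#4 t=3s: DENY
  req#5 t=4s: DENY
  req#6 t=7s: DENY
  req#7 t=15s: ALLOW
  req#8 t=15s: DENY
  req#9 t=15s: DENY
  req#10 t=16s: ALLOW
  req#11 t=16s: ALLOW
  req#12 t=17s: DENY
  req#13 t=18s: DENY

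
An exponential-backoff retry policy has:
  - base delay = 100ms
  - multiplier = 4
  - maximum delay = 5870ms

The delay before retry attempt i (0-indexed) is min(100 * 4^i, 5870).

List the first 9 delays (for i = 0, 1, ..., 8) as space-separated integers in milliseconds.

Answer: 100 400 1600 5870 5870 5870 5870 5870 5870

Derivation:
Computing each delay:
  i=0: min(100*4^0, 5870) = 100
  i=1: min(100*4^1, 5870) = 400
  i=2: min(100*4^2, 5870) = 1600
  i=3: min(100*4^3, 5870) = 5870
  i=4: min(100*4^4, 5870) = 5870
  i=5: min(100*4^5, 5870) = 5870
  i=6: min(100*4^6, 5870) = 5870
  i=7: min(100*4^7, 5870) = 5870
  i=8: min(100*4^8, 5870) = 5870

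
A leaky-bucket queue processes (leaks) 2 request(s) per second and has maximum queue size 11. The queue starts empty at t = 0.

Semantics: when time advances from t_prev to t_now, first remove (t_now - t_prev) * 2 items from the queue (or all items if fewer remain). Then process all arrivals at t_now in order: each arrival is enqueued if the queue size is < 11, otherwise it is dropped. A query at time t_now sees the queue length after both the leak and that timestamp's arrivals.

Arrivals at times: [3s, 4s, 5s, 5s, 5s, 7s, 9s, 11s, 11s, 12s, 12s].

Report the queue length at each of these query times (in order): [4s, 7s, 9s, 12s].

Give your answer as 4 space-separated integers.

Answer: 1 1 1 2

Derivation:
Queue lengths at query times:
  query t=4s: backlog = 1
  query t=7s: backlog = 1
  query t=9s: backlog = 1
  query t=12s: backlog = 2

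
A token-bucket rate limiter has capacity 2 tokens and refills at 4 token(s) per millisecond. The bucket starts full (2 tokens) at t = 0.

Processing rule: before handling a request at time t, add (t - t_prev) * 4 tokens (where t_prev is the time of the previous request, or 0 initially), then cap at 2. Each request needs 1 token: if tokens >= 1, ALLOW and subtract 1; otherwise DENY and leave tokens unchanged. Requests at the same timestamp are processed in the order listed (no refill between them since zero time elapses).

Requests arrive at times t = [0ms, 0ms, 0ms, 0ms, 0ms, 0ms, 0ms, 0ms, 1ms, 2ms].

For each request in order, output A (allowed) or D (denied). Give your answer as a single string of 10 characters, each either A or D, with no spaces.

Simulating step by step:
  req#1 t=0ms: ALLOW
  req#2 t=0ms: ALLOW
  req#3 t=0ms: DENY
  req#4 t=0ms: DENY
  req#5 t=0ms: DENY
  req#6 t=0ms: DENY
  req#7 t=0ms: DENY
  req#8 t=0ms: DENY
  req#9 t=1ms: ALLOW
  req#10 t=2ms: ALLOW

Answer: AADDDDDDAA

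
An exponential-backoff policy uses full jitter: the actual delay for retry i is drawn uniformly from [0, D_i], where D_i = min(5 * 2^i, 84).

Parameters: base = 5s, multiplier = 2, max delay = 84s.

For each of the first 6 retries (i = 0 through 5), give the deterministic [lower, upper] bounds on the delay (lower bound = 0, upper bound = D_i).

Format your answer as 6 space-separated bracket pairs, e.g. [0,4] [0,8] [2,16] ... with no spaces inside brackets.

Answer: [0,5] [0,10] [0,20] [0,40] [0,80] [0,84]

Derivation:
Computing bounds per retry:
  i=0: D_i=min(5*2^0,84)=5, bounds=[0,5]
  i=1: D_i=min(5*2^1,84)=10, bounds=[0,10]
  i=2: D_i=min(5*2^2,84)=20, bounds=[0,20]
  i=3: D_i=min(5*2^3,84)=40, bounds=[0,40]
  i=4: D_i=min(5*2^4,84)=80, bounds=[0,80]
  i=5: D_i=min(5*2^5,84)=84, bounds=[0,84]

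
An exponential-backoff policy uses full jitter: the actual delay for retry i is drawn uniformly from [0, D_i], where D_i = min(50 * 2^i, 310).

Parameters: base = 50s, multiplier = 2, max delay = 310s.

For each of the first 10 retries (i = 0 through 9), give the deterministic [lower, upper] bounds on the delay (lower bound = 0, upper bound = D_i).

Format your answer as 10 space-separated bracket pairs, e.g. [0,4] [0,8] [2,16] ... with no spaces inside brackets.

Computing bounds per retry:
  i=0: D_i=min(50*2^0,310)=50, bounds=[0,50]
  i=1: D_i=min(50*2^1,310)=100, bounds=[0,100]
  i=2: D_i=min(50*2^2,310)=200, bounds=[0,200]
  i=3: D_i=min(50*2^3,310)=310, bounds=[0,310]
  i=4: D_i=min(50*2^4,310)=310, bounds=[0,310]
  i=5: D_i=min(50*2^5,310)=310, bounds=[0,310]
  i=6: D_i=min(50*2^6,310)=310, bounds=[0,310]
  i=7: D_i=min(50*2^7,310)=310, bounds=[0,310]
  i=8: D_i=min(50*2^8,310)=310, bounds=[0,310]
  i=9: D_i=min(50*2^9,310)=310, bounds=[0,310]

Answer: [0,50] [0,100] [0,200] [0,310] [0,310] [0,310] [0,310] [0,310] [0,310] [0,310]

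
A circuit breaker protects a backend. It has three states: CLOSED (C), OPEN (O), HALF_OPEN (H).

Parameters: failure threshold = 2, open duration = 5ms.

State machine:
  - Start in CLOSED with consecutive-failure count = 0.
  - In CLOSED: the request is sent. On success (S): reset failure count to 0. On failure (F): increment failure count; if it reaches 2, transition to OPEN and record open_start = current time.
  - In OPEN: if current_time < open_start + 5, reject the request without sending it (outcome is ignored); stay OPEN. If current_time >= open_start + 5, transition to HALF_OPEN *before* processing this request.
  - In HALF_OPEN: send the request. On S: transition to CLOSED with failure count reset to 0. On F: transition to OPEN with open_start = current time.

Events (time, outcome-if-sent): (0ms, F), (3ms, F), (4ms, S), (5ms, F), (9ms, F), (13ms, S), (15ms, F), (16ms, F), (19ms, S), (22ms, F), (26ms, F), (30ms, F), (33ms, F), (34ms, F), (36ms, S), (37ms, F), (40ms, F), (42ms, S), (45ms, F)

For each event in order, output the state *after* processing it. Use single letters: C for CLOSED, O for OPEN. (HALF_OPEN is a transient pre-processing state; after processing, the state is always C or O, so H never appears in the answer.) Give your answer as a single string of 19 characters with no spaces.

Answer: COOOOOOOOOOOOOCCOOO

Derivation:
State after each event:
  event#1 t=0ms outcome=F: state=CLOSED
  event#2 t=3ms outcome=F: state=OPEN
  event#3 t=4ms outcome=S: state=OPEN
  event#4 t=5ms outcome=F: state=OPEN
  event#5 t=9ms outcome=F: state=OPEN
  event#6 t=13ms outcome=S: state=OPEN
  event#7 t=15ms outcome=F: state=OPEN
  event#8 t=16ms outcome=F: state=OPEN
  event#9 t=19ms outcome=S: state=OPEN
  event#10 t=22ms outcome=F: state=OPEN
  event#11 t=26ms outcome=F: state=OPEN
  event#12 t=30ms outcome=F: state=OPEN
  event#13 t=33ms outcome=F: state=OPEN
  event#14 t=34ms outcome=F: state=OPEN
  event#15 t=36ms outcome=S: state=CLOSED
  event#16 t=37ms outcome=F: state=CLOSED
  event#17 t=40ms outcome=F: state=OPEN
  event#18 t=42ms outcome=S: state=OPEN
  event#19 t=45ms outcome=F: state=OPEN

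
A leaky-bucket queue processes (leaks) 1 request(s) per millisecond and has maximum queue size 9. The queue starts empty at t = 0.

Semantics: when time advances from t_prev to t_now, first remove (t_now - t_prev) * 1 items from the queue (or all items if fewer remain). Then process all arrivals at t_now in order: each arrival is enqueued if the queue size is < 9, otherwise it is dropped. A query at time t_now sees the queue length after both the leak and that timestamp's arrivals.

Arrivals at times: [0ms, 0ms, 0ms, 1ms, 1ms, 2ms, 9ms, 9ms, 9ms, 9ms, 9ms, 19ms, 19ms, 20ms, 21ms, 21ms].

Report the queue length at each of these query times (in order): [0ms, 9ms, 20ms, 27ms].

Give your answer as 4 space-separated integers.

Queue lengths at query times:
  query t=0ms: backlog = 3
  query t=9ms: backlog = 5
  query t=20ms: backlog = 2
  query t=27ms: backlog = 0

Answer: 3 5 2 0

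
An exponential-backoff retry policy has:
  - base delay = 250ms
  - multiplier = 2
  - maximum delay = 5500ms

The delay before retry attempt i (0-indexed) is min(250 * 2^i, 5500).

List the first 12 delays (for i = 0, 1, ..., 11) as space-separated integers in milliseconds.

Answer: 250 500 1000 2000 4000 5500 5500 5500 5500 5500 5500 5500

Derivation:
Computing each delay:
  i=0: min(250*2^0, 5500) = 250
  i=1: min(250*2^1, 5500) = 500
  i=2: min(250*2^2, 5500) = 1000
  i=3: min(250*2^3, 5500) = 2000
  i=4: min(250*2^4, 5500) = 4000
  i=5: min(250*2^5, 5500) = 5500
  i=6: min(250*2^6, 5500) = 5500
  i=7: min(250*2^7, 5500) = 5500
  i=8: min(250*2^8, 5500) = 5500
  i=9: min(250*2^9, 5500) = 5500
  i=10: min(250*2^10, 5500) = 5500
  i=11: min(250*2^11, 5500) = 5500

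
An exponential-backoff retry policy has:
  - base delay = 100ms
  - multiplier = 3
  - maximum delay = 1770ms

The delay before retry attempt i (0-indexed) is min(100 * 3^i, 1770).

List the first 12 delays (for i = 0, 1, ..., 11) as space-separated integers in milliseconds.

Computing each delay:
  i=0: min(100*3^0, 1770) = 100
  i=1: min(100*3^1, 1770) = 300
  i=2: min(100*3^2, 1770) = 900
  i=3: min(100*3^3, 1770) = 1770
  i=4: min(100*3^4, 1770) = 1770
  i=5: min(100*3^5, 1770) = 1770
  i=6: min(100*3^6, 1770) = 1770
  i=7: min(100*3^7, 1770) = 1770
  i=8: min(100*3^8, 1770) = 1770
  i=9: min(100*3^9, 1770) = 1770
  i=10: min(100*3^10, 1770) = 1770
  i=11: min(100*3^11, 1770) = 1770

Answer: 100 300 900 1770 1770 1770 1770 1770 1770 1770 1770 1770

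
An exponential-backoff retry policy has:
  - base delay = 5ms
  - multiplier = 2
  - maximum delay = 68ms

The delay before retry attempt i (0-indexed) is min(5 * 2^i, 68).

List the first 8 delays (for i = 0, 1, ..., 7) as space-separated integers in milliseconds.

Answer: 5 10 20 40 68 68 68 68

Derivation:
Computing each delay:
  i=0: min(5*2^0, 68) = 5
  i=1: min(5*2^1, 68) = 10
  i=2: min(5*2^2, 68) = 20
  i=3: min(5*2^3, 68) = 40
  i=4: min(5*2^4, 68) = 68
  i=5: min(5*2^5, 68) = 68
  i=6: min(5*2^6, 68) = 68
  i=7: min(5*2^7, 68) = 68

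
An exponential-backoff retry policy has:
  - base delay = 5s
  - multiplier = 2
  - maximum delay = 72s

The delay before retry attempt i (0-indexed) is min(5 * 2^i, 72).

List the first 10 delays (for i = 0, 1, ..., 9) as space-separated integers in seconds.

Computing each delay:
  i=0: min(5*2^0, 72) = 5
  i=1: min(5*2^1, 72) = 10
  i=2: min(5*2^2, 72) = 20
  i=3: min(5*2^3, 72) = 40
  i=4: min(5*2^4, 72) = 72
  i=5: min(5*2^5, 72) = 72
  i=6: min(5*2^6, 72) = 72
  i=7: min(5*2^7, 72) = 72
  i=8: min(5*2^8, 72) = 72
  i=9: min(5*2^9, 72) = 72

Answer: 5 10 20 40 72 72 72 72 72 72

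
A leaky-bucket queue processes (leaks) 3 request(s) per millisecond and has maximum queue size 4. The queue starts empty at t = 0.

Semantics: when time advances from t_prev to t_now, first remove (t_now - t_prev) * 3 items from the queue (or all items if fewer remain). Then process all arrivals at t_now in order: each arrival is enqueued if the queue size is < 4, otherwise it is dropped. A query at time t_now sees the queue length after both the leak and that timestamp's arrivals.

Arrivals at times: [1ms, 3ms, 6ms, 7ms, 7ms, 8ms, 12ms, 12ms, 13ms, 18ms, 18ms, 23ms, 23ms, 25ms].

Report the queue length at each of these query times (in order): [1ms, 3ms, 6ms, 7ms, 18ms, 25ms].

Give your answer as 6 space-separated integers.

Queue lengths at query times:
  query t=1ms: backlog = 1
  query t=3ms: backlog = 1
  query t=6ms: backlog = 1
  query t=7ms: backlog = 2
  query t=18ms: backlog = 2
  query t=25ms: backlog = 1

Answer: 1 1 1 2 2 1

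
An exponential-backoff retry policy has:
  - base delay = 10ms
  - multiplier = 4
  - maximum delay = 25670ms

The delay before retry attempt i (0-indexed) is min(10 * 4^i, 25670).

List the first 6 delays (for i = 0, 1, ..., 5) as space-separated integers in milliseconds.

Answer: 10 40 160 640 2560 10240

Derivation:
Computing each delay:
  i=0: min(10*4^0, 25670) = 10
  i=1: min(10*4^1, 25670) = 40
  i=2: min(10*4^2, 25670) = 160
  i=3: min(10*4^3, 25670) = 640
  i=4: min(10*4^4, 25670) = 2560
  i=5: min(10*4^5, 25670) = 10240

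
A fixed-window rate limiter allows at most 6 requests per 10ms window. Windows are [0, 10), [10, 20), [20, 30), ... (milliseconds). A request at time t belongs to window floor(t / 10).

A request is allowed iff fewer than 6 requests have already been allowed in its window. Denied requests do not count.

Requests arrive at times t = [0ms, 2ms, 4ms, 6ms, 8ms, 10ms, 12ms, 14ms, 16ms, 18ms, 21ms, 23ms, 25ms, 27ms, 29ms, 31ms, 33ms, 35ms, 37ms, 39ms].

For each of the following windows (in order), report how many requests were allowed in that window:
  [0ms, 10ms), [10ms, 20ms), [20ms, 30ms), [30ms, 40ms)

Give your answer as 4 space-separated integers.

Processing requests:
  req#1 t=0ms (window 0): ALLOW
  req#2 t=2ms (window 0): ALLOW
  req#3 t=4ms (window 0): ALLOW
  req#4 t=6ms (window 0): ALLOW
  req#5 t=8ms (window 0): ALLOW
  req#6 t=10ms (window 1): ALLOW
  req#7 t=12ms (window 1): ALLOW
  req#8 t=14ms (window 1): ALLOW
  req#9 t=16ms (window 1): ALLOW
  req#10 t=18ms (window 1): ALLOW
  req#11 t=21ms (window 2): ALLOW
  req#12 t=23ms (window 2): ALLOW
  req#13 t=25ms (window 2): ALLOW
  req#14 t=27ms (window 2): ALLOW
  req#15 t=29ms (window 2): ALLOW
  req#16 t=31ms (window 3): ALLOW
  req#17 t=33ms (window 3): ALLOW
  req#18 t=35ms (window 3): ALLOW
  req#19 t=37ms (window 3): ALLOW
  req#20 t=39ms (window 3): ALLOW

Allowed counts by window: 5 5 5 5

Answer: 5 5 5 5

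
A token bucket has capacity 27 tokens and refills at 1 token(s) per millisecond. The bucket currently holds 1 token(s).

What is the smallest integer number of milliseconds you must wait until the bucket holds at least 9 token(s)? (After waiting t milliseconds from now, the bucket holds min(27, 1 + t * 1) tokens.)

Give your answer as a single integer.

Need 1 + t * 1 >= 9, so t >= 8/1.
Smallest integer t = ceil(8/1) = 8.

Answer: 8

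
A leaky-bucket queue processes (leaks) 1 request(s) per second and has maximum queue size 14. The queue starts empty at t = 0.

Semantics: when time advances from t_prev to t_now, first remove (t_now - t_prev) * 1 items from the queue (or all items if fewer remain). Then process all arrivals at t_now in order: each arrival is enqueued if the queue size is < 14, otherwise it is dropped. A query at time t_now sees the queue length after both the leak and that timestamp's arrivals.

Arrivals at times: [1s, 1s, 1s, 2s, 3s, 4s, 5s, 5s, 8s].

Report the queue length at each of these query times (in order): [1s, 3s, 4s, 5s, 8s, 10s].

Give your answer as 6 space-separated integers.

Queue lengths at query times:
  query t=1s: backlog = 3
  query t=3s: backlog = 3
  query t=4s: backlog = 3
  query t=5s: backlog = 4
  query t=8s: backlog = 2
  query t=10s: backlog = 0

Answer: 3 3 3 4 2 0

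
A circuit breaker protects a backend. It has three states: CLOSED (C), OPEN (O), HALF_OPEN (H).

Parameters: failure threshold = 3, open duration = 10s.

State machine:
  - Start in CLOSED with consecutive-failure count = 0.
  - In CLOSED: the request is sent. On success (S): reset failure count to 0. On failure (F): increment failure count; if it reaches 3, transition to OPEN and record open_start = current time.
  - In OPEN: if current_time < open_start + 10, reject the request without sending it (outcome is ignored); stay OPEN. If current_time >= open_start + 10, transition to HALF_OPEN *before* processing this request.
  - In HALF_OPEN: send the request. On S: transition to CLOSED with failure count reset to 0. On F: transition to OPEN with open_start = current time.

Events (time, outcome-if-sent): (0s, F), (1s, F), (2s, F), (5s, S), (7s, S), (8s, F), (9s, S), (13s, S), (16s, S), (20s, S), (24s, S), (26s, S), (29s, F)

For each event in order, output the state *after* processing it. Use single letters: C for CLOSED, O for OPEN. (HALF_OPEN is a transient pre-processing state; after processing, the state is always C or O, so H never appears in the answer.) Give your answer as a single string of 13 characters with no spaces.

Answer: CCOOOOOCCCCCC

Derivation:
State after each event:
  event#1 t=0s outcome=F: state=CLOSED
  event#2 t=1s outcome=F: state=CLOSED
  event#3 t=2s outcome=F: state=OPEN
  event#4 t=5s outcome=S: state=OPEN
  event#5 t=7s outcome=S: state=OPEN
  event#6 t=8s outcome=F: state=OPEN
  event#7 t=9s outcome=S: state=OPEN
  event#8 t=13s outcome=S: state=CLOSED
  event#9 t=16s outcome=S: state=CLOSED
  event#10 t=20s outcome=S: state=CLOSED
  event#11 t=24s outcome=S: state=CLOSED
  event#12 t=26s outcome=S: state=CLOSED
  event#13 t=29s outcome=F: state=CLOSED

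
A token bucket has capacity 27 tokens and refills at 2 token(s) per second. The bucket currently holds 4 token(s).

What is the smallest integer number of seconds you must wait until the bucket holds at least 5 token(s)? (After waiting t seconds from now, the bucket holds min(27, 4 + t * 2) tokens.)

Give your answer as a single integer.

Answer: 1

Derivation:
Need 4 + t * 2 >= 5, so t >= 1/2.
Smallest integer t = ceil(1/2) = 1.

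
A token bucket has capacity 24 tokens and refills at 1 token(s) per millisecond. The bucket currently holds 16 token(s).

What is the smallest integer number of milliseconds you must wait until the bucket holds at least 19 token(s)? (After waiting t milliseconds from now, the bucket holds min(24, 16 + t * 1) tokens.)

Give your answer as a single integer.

Need 16 + t * 1 >= 19, so t >= 3/1.
Smallest integer t = ceil(3/1) = 3.

Answer: 3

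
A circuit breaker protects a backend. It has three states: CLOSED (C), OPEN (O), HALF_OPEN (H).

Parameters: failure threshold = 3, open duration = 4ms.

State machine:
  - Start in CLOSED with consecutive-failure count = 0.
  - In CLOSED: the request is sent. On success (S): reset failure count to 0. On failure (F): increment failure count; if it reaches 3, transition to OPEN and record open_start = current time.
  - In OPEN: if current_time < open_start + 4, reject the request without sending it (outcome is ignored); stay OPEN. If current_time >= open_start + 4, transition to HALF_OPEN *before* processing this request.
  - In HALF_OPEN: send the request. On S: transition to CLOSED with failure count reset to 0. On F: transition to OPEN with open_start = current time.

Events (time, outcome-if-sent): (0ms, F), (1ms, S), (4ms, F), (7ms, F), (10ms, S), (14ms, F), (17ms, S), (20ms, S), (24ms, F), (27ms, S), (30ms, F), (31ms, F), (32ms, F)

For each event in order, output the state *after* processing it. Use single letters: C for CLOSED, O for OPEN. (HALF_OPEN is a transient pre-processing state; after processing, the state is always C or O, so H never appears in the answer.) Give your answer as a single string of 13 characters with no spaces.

State after each event:
  event#1 t=0ms outcome=F: state=CLOSED
  event#2 t=1ms outcome=S: state=CLOSED
  event#3 t=4ms outcome=F: state=CLOSED
  event#4 t=7ms outcome=F: state=CLOSED
  event#5 t=10ms outcome=S: state=CLOSED
  event#6 t=14ms outcome=F: state=CLOSED
  event#7 t=17ms outcome=S: state=CLOSED
  event#8 t=20ms outcome=S: state=CLOSED
  event#9 t=24ms outcome=F: state=CLOSED
  event#10 t=27ms outcome=S: state=CLOSED
  event#11 t=30ms outcome=F: state=CLOSED
  event#12 t=31ms outcome=F: state=CLOSED
  event#13 t=32ms outcome=F: state=OPEN

Answer: CCCCCCCCCCCCO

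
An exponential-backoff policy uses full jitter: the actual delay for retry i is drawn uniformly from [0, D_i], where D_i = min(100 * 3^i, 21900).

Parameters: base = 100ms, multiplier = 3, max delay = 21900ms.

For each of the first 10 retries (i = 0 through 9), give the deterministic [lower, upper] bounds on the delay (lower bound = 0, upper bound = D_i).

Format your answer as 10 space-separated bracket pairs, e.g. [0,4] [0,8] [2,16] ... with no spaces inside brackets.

Computing bounds per retry:
  i=0: D_i=min(100*3^0,21900)=100, bounds=[0,100]
  i=1: D_i=min(100*3^1,21900)=300, bounds=[0,300]
  i=2: D_i=min(100*3^2,21900)=900, bounds=[0,900]
  i=3: D_i=min(100*3^3,21900)=2700, bounds=[0,2700]
  i=4: D_i=min(100*3^4,21900)=8100, bounds=[0,8100]
  i=5: D_i=min(100*3^5,21900)=21900, bounds=[0,21900]
  i=6: D_i=min(100*3^6,21900)=21900, bounds=[0,21900]
  i=7: D_i=min(100*3^7,21900)=21900, bounds=[0,21900]
  i=8: D_i=min(100*3^8,21900)=21900, bounds=[0,21900]
  i=9: D_i=min(100*3^9,21900)=21900, bounds=[0,21900]

Answer: [0,100] [0,300] [0,900] [0,2700] [0,8100] [0,21900] [0,21900] [0,21900] [0,21900] [0,21900]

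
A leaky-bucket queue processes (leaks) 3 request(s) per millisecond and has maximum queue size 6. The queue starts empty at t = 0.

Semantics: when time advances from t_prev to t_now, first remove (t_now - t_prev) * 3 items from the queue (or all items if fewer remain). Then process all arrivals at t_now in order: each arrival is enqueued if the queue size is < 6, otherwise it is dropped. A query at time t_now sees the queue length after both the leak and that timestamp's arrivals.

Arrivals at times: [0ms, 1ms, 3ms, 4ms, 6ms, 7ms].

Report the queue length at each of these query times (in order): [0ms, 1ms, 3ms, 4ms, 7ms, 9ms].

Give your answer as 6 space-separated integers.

Queue lengths at query times:
  query t=0ms: backlog = 1
  query t=1ms: backlog = 1
  query t=3ms: backlog = 1
  query t=4ms: backlog = 1
  query t=7ms: backlog = 1
  query t=9ms: backlog = 0

Answer: 1 1 1 1 1 0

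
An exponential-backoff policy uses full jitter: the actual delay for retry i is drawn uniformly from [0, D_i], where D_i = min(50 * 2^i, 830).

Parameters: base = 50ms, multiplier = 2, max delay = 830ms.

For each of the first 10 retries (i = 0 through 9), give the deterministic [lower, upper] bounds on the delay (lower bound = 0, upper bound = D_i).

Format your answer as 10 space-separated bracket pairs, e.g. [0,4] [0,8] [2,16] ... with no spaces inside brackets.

Computing bounds per retry:
  i=0: D_i=min(50*2^0,830)=50, bounds=[0,50]
  i=1: D_i=min(50*2^1,830)=100, bounds=[0,100]
  i=2: D_i=min(50*2^2,830)=200, bounds=[0,200]
  i=3: D_i=min(50*2^3,830)=400, bounds=[0,400]
  i=4: D_i=min(50*2^4,830)=800, bounds=[0,800]
  i=5: D_i=min(50*2^5,830)=830, bounds=[0,830]
  i=6: D_i=min(50*2^6,830)=830, bounds=[0,830]
  i=7: D_i=min(50*2^7,830)=830, bounds=[0,830]
  i=8: D_i=min(50*2^8,830)=830, bounds=[0,830]
  i=9: D_i=min(50*2^9,830)=830, bounds=[0,830]

Answer: [0,50] [0,100] [0,200] [0,400] [0,800] [0,830] [0,830] [0,830] [0,830] [0,830]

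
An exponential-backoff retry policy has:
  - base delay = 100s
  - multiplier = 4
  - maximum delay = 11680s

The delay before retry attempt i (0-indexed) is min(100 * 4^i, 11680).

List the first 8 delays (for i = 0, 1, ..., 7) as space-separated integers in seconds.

Computing each delay:
  i=0: min(100*4^0, 11680) = 100
  i=1: min(100*4^1, 11680) = 400
  i=2: min(100*4^2, 11680) = 1600
  i=3: min(100*4^3, 11680) = 6400
  i=4: min(100*4^4, 11680) = 11680
  i=5: min(100*4^5, 11680) = 11680
  i=6: min(100*4^6, 11680) = 11680
  i=7: min(100*4^7, 11680) = 11680

Answer: 100 400 1600 6400 11680 11680 11680 11680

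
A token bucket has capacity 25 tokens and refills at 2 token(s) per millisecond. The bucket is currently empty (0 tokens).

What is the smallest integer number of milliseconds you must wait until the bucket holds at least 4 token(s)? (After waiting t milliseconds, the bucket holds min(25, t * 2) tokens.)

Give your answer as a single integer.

Answer: 2

Derivation:
Need t * 2 >= 4, so t >= 4/2.
Smallest integer t = ceil(4/2) = 2.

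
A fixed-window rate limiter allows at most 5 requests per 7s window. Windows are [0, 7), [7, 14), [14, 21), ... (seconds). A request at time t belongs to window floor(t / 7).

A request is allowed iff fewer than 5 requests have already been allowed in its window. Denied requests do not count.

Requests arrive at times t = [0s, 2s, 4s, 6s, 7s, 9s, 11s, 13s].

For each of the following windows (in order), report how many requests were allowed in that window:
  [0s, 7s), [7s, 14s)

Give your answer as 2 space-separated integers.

Processing requests:
  req#1 t=0s (window 0): ALLOW
  req#2 t=2s (window 0): ALLOW
  req#3 t=4s (window 0): ALLOW
  req#4 t=6s (window 0): ALLOW
  req#5 t=7s (window 1): ALLOW
  req#6 t=9s (window 1): ALLOW
  req#7 t=11s (window 1): ALLOW
  req#8 t=13s (window 1): ALLOW

Allowed counts by window: 4 4

Answer: 4 4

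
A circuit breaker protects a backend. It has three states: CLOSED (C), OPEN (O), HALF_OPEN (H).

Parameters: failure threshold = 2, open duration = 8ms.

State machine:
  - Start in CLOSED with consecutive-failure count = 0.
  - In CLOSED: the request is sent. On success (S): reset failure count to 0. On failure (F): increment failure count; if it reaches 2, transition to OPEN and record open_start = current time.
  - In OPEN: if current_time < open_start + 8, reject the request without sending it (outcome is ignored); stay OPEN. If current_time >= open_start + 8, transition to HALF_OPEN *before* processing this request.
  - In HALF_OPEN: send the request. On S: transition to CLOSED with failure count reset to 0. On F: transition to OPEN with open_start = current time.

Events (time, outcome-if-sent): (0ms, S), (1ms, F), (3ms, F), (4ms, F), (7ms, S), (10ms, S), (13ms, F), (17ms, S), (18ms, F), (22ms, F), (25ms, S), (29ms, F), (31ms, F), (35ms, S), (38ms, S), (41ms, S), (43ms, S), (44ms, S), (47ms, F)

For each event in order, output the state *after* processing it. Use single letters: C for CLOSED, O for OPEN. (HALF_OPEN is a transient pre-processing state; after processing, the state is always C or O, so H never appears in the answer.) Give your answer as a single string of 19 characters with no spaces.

State after each event:
  event#1 t=0ms outcome=S: state=CLOSED
  event#2 t=1ms outcome=F: state=CLOSED
  event#3 t=3ms outcome=F: state=OPEN
  event#4 t=4ms outcome=F: state=OPEN
  event#5 t=7ms outcome=S: state=OPEN
  event#6 t=10ms outcome=S: state=OPEN
  event#7 t=13ms outcome=F: state=OPEN
  event#8 t=17ms outcome=S: state=OPEN
  event#9 t=18ms outcome=F: state=OPEN
  event#10 t=22ms outcome=F: state=OPEN
  event#11 t=25ms outcome=S: state=OPEN
  event#12 t=29ms outcome=F: state=OPEN
  event#13 t=31ms outcome=F: state=OPEN
  event#14 t=35ms outcome=S: state=OPEN
  event#15 t=38ms outcome=S: state=OPEN
  event#16 t=41ms outcome=S: state=CLOSED
  event#17 t=43ms outcome=S: state=CLOSED
  event#18 t=44ms outcome=S: state=CLOSED
  event#19 t=47ms outcome=F: state=CLOSED

Answer: CCOOOOOOOOOOOOOCCCC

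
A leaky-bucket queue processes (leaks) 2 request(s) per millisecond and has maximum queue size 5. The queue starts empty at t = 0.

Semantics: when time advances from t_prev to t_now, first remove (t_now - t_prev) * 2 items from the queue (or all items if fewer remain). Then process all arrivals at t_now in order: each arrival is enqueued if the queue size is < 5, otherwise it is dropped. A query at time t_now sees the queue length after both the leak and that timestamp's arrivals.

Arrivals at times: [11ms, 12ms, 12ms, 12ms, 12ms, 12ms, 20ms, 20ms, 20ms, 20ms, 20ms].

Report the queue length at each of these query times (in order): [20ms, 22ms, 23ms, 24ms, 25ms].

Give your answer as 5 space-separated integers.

Answer: 5 1 0 0 0

Derivation:
Queue lengths at query times:
  query t=20ms: backlog = 5
  query t=22ms: backlog = 1
  query t=23ms: backlog = 0
  query t=24ms: backlog = 0
  query t=25ms: backlog = 0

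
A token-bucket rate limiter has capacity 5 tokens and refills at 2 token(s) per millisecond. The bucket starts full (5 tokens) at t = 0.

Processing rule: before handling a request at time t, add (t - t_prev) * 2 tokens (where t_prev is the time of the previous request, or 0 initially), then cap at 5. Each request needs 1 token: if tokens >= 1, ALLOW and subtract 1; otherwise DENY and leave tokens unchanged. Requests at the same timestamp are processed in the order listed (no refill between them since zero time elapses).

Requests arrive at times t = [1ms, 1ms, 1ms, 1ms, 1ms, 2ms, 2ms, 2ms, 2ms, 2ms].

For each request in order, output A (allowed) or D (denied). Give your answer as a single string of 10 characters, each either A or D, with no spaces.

Answer: AAAAAAADDD

Derivation:
Simulating step by step:
  req#1 t=1ms: ALLOW
  req#2 t=1ms: ALLOW
  req#3 t=1ms: ALLOW
  req#4 t=1ms: ALLOW
  req#5 t=1ms: ALLOW
  req#6 t=2ms: ALLOW
  req#7 t=2ms: ALLOW
  req#8 t=2ms: DENY
  req#9 t=2ms: DENY
  req#10 t=2ms: DENY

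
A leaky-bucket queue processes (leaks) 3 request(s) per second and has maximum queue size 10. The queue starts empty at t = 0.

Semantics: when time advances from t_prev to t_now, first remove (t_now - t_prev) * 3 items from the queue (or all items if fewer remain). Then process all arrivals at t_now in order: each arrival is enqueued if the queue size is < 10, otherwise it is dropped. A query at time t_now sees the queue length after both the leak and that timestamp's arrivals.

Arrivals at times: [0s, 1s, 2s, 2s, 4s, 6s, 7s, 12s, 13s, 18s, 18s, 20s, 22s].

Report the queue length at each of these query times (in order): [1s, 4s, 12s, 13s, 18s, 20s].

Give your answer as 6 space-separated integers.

Answer: 1 1 1 1 2 1

Derivation:
Queue lengths at query times:
  query t=1s: backlog = 1
  query t=4s: backlog = 1
  query t=12s: backlog = 1
  query t=13s: backlog = 1
  query t=18s: backlog = 2
  query t=20s: backlog = 1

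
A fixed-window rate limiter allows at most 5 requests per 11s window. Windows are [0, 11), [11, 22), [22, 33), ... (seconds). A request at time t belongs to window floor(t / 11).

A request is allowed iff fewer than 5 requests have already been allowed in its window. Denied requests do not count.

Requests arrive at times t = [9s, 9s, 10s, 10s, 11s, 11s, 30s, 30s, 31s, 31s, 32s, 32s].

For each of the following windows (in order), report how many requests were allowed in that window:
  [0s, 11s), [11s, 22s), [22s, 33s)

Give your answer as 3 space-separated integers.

Answer: 4 2 5

Derivation:
Processing requests:
  req#1 t=9s (window 0): ALLOW
  req#2 t=9s (window 0): ALLOW
  req#3 t=10s (window 0): ALLOW
  req#4 t=10s (window 0): ALLOW
  req#5 t=11s (window 1): ALLOW
  req#6 t=11s (window 1): ALLOW
  req#7 t=30s (window 2): ALLOW
  req#8 t=30s (window 2): ALLOW
  req#9 t=31s (window 2): ALLOW
  req#10 t=31s (window 2): ALLOW
  req#11 t=32s (window 2): ALLOW
  req#12 t=32s (window 2): DENY

Allowed counts by window: 4 2 5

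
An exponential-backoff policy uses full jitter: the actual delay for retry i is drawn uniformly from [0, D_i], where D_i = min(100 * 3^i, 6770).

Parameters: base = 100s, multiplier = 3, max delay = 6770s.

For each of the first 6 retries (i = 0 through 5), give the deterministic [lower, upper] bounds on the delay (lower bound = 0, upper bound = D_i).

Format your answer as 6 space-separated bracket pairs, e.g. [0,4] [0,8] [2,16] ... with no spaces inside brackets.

Computing bounds per retry:
  i=0: D_i=min(100*3^0,6770)=100, bounds=[0,100]
  i=1: D_i=min(100*3^1,6770)=300, bounds=[0,300]
  i=2: D_i=min(100*3^2,6770)=900, bounds=[0,900]
  i=3: D_i=min(100*3^3,6770)=2700, bounds=[0,2700]
  i=4: D_i=min(100*3^4,6770)=6770, bounds=[0,6770]
  i=5: D_i=min(100*3^5,6770)=6770, bounds=[0,6770]

Answer: [0,100] [0,300] [0,900] [0,2700] [0,6770] [0,6770]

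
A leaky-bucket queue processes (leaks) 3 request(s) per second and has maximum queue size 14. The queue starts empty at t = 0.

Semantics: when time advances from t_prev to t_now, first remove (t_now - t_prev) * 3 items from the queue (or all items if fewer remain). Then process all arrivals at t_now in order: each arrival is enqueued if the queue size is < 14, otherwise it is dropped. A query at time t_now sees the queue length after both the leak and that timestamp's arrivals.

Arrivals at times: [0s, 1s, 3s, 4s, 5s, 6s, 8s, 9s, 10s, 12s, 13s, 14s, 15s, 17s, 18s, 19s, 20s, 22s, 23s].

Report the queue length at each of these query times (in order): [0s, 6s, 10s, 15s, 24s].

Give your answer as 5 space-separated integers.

Queue lengths at query times:
  query t=0s: backlog = 1
  query t=6s: backlog = 1
  query t=10s: backlog = 1
  query t=15s: backlog = 1
  query t=24s: backlog = 0

Answer: 1 1 1 1 0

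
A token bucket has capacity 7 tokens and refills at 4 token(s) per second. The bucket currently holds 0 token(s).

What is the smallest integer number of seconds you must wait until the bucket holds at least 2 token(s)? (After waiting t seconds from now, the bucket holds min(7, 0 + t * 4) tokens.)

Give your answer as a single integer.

Need 0 + t * 4 >= 2, so t >= 2/4.
Smallest integer t = ceil(2/4) = 1.

Answer: 1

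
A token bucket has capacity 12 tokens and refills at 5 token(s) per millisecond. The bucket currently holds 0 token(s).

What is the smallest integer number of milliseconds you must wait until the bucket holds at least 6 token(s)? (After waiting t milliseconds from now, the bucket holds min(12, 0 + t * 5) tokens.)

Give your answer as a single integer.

Need 0 + t * 5 >= 6, so t >= 6/5.
Smallest integer t = ceil(6/5) = 2.

Answer: 2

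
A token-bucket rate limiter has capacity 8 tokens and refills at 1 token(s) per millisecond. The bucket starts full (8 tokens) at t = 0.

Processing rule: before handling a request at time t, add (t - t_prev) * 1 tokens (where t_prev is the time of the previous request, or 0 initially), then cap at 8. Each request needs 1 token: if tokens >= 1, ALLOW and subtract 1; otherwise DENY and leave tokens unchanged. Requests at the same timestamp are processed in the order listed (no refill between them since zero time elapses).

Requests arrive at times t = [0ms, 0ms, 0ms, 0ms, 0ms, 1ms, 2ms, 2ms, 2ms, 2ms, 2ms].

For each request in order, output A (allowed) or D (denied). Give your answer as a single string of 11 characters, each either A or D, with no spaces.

Simulating step by step:
  req#1 t=0ms: ALLOW
  req#2 t=0ms: ALLOW
  req#3 t=0ms: ALLOW
  req#4 t=0ms: ALLOW
  req#5 t=0ms: ALLOW
  req#6 t=1ms: ALLOW
  req#7 t=2ms: ALLOW
  req#8 t=2ms: ALLOW
  req#9 t=2ms: ALLOW
  req#10 t=2ms: ALLOW
  req#11 t=2ms: DENY

Answer: AAAAAAAAAAD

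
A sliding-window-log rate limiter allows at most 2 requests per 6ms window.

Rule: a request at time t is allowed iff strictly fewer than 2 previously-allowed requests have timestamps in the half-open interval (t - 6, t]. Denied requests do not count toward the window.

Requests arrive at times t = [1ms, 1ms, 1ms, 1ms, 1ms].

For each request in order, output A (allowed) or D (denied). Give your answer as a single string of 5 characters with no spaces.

Tracking allowed requests in the window:
  req#1 t=1ms: ALLOW
  req#2 t=1ms: ALLOW
  req#3 t=1ms: DENY
  req#4 t=1ms: DENY
  req#5 t=1ms: DENY

Answer: AADDD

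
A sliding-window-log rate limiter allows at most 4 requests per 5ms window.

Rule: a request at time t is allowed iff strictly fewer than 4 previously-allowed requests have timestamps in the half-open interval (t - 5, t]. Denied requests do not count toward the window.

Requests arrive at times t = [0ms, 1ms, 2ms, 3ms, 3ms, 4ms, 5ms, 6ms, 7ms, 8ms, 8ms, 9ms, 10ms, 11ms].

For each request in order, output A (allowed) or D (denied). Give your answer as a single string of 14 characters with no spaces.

Answer: AAAADDAAAADDAA

Derivation:
Tracking allowed requests in the window:
  req#1 t=0ms: ALLOW
  req#2 t=1ms: ALLOW
  req#3 t=2ms: ALLOW
  req#4 t=3ms: ALLOW
  req#5 t=3ms: DENY
  req#6 t=4ms: DENY
  req#7 t=5ms: ALLOW
  req#8 t=6ms: ALLOW
  req#9 t=7ms: ALLOW
  req#10 t=8ms: ALLOW
  req#11 t=8ms: DENY
  req#12 t=9ms: DENY
  req#13 t=10ms: ALLOW
  req#14 t=11ms: ALLOW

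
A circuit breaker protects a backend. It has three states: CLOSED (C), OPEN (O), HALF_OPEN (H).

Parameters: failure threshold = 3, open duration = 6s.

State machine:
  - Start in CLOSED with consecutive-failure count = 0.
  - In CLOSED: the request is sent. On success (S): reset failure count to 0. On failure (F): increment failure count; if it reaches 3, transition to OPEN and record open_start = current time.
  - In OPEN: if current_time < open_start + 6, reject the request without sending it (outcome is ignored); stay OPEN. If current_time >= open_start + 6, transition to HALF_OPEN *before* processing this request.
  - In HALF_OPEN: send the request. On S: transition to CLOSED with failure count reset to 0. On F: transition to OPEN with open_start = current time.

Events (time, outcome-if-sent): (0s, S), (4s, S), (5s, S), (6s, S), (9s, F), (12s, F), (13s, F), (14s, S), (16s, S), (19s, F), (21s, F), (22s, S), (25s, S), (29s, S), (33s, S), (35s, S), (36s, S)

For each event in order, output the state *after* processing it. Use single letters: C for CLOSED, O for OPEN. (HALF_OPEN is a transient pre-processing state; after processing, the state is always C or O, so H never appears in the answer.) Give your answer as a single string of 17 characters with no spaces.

State after each event:
  event#1 t=0s outcome=S: state=CLOSED
  event#2 t=4s outcome=S: state=CLOSED
  event#3 t=5s outcome=S: state=CLOSED
  event#4 t=6s outcome=S: state=CLOSED
  event#5 t=9s outcome=F: state=CLOSED
  event#6 t=12s outcome=F: state=CLOSED
  event#7 t=13s outcome=F: state=OPEN
  event#8 t=14s outcome=S: state=OPEN
  event#9 t=16s outcome=S: state=OPEN
  event#10 t=19s outcome=F: state=OPEN
  event#11 t=21s outcome=F: state=OPEN
  event#12 t=22s outcome=S: state=OPEN
  event#13 t=25s outcome=S: state=CLOSED
  event#14 t=29s outcome=S: state=CLOSED
  event#15 t=33s outcome=S: state=CLOSED
  event#16 t=35s outcome=S: state=CLOSED
  event#17 t=36s outcome=S: state=CLOSED

Answer: CCCCCCOOOOOOCCCCC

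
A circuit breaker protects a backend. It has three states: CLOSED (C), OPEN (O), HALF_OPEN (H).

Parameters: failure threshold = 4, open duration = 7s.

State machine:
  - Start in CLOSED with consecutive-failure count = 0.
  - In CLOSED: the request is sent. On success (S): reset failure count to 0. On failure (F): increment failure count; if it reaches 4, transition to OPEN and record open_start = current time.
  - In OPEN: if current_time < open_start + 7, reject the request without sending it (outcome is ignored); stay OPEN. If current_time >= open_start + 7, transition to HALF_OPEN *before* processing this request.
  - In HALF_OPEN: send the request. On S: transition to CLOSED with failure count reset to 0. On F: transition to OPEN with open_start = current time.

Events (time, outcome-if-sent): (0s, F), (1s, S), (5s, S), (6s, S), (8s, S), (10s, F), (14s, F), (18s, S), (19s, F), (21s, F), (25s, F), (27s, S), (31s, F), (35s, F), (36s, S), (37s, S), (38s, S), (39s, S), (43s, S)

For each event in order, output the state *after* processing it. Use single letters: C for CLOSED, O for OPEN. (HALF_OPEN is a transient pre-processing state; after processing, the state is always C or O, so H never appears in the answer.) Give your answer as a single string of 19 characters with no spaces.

State after each event:
  event#1 t=0s outcome=F: state=CLOSED
  event#2 t=1s outcome=S: state=CLOSED
  event#3 t=5s outcome=S: state=CLOSED
  event#4 t=6s outcome=S: state=CLOSED
  event#5 t=8s outcome=S: state=CLOSED
  event#6 t=10s outcome=F: state=CLOSED
  event#7 t=14s outcome=F: state=CLOSED
  event#8 t=18s outcome=S: state=CLOSED
  event#9 t=19s outcome=F: state=CLOSED
  event#10 t=21s outcome=F: state=CLOSED
  event#11 t=25s outcome=F: state=CLOSED
  event#12 t=27s outcome=S: state=CLOSED
  event#13 t=31s outcome=F: state=CLOSED
  event#14 t=35s outcome=F: state=CLOSED
  event#15 t=36s outcome=S: state=CLOSED
  event#16 t=37s outcome=S: state=CLOSED
  event#17 t=38s outcome=S: state=CLOSED
  event#18 t=39s outcome=S: state=CLOSED
  event#19 t=43s outcome=S: state=CLOSED

Answer: CCCCCCCCCCCCCCCCCCC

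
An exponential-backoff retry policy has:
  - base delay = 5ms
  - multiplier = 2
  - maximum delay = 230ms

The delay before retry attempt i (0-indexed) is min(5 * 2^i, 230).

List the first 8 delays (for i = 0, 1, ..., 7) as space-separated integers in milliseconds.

Answer: 5 10 20 40 80 160 230 230

Derivation:
Computing each delay:
  i=0: min(5*2^0, 230) = 5
  i=1: min(5*2^1, 230) = 10
  i=2: min(5*2^2, 230) = 20
  i=3: min(5*2^3, 230) = 40
  i=4: min(5*2^4, 230) = 80
  i=5: min(5*2^5, 230) = 160
  i=6: min(5*2^6, 230) = 230
  i=7: min(5*2^7, 230) = 230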